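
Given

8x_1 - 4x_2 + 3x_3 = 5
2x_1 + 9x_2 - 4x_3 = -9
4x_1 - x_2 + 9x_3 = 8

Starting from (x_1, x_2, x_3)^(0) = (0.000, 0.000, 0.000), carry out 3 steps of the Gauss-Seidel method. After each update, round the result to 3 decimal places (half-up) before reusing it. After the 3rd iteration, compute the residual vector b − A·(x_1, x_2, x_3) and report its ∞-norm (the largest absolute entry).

Iteration 1:
  x_1 = (5 - (-4)·0.000 - (3)·0.000) / (8) = 0.625
  x_2 = (-9 - (2)·0.625 - (-4)·0.000) / (9) = -1.139
  x_3 = (8 - (4)·0.625 - (-1)·-1.139) / (9) = 0.485
Iteration 2:
  x_1 = (5 - (-4)·-1.139 - (3)·0.485) / (8) = -0.126
  x_2 = (-9 - (2)·-0.126 - (-4)·0.485) / (9) = -0.756
  x_3 = (8 - (4)·-0.126 - (-1)·-0.756) / (9) = 0.861
Iteration 3:
  x_1 = (5 - (-4)·-0.756 - (3)·0.861) / (8) = -0.076
  x_2 = (-9 - (2)·-0.076 - (-4)·0.861) / (9) = -0.600
  x_3 = (8 - (4)·-0.076 - (-1)·-0.600) / (9) = 0.856
Residual b − A·x = (0.640, -0.024, 0.000); ∞-norm = 0.640

0.640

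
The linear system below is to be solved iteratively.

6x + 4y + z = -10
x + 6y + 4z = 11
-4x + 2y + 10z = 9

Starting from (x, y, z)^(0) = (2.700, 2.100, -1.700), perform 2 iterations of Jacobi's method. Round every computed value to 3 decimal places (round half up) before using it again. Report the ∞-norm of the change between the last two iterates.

Iteration 1:
  x = (-10 - (4)·2.100 - (1)·-1.700) / (6) = -2.783
  y = (11 - (1)·2.700 - (4)·-1.700) / (6) = 2.517
  z = (9 - (-4)·2.700 - (2)·2.100) / (10) = 1.560
Iteration 2:
  x = (-10 - (4)·2.517 - (1)·1.560) / (6) = -3.605
  y = (11 - (1)·-2.783 - (4)·1.560) / (6) = 1.257
  z = (9 - (-4)·-2.783 - (2)·2.517) / (10) = -0.717
Change: (-0.822, -1.260, -2.277) → max |·| = 2.277

2.277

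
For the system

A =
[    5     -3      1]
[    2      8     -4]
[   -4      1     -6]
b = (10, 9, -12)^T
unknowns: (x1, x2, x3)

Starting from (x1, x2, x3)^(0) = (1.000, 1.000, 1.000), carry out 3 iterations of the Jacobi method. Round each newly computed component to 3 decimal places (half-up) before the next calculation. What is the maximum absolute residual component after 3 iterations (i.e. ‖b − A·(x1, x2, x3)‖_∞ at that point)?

Iteration 1:
  x1 = (10 - (-3)·1.000 - (1)·1.000) / (5) = 2.400
  x2 = (9 - (2)·1.000 - (-4)·1.000) / (8) = 1.375
  x3 = (-12 - (-4)·1.000 - (1)·1.000) / (-6) = 1.500
Iteration 2:
  x1 = (10 - (-3)·1.375 - (1)·1.500) / (5) = 2.525
  x2 = (9 - (2)·2.400 - (-4)·1.500) / (8) = 1.275
  x3 = (-12 - (-4)·2.400 - (1)·1.375) / (-6) = 0.629
Iteration 3:
  x1 = (10 - (-3)·1.275 - (1)·0.629) / (5) = 2.639
  x2 = (9 - (2)·2.525 - (-4)·0.629) / (8) = 0.808
  x3 = (-12 - (-4)·2.525 - (1)·1.275) / (-6) = 0.529
Residual b − A·x = (-1.300, -0.626, 0.922); ∞-norm = 1.300

1.300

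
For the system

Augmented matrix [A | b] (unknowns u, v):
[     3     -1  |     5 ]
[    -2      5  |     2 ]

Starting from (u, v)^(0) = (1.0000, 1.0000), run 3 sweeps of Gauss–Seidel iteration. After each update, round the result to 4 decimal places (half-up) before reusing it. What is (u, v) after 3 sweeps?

Iteration 1:
  u = (5 - (-1)·1.0000) / (3) = 2.0000
  v = (2 - (-2)·2.0000) / (5) = 1.2000
Iteration 2:
  u = (5 - (-1)·1.2000) / (3) = 2.0667
  v = (2 - (-2)·2.0667) / (5) = 1.2267
Iteration 3:
  u = (5 - (-1)·1.2267) / (3) = 2.0756
  v = (2 - (-2)·2.0756) / (5) = 1.2302

(2.0756, 1.2302)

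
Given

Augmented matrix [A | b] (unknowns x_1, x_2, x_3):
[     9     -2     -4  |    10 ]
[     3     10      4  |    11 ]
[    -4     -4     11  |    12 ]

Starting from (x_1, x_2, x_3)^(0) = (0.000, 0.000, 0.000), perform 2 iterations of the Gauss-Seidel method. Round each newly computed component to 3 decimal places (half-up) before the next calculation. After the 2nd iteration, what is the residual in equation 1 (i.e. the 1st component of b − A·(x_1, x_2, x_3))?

-2.052

Iteration 1:
  x_1 = (10 - (-2)·0.000 - (-4)·0.000) / (9) = 1.111
  x_2 = (11 - (3)·1.111 - (4)·0.000) / (10) = 0.767
  x_3 = (12 - (-4)·1.111 - (-4)·0.767) / (11) = 1.774
Iteration 2:
  x_1 = (10 - (-2)·0.767 - (-4)·1.774) / (9) = 2.070
  x_2 = (11 - (3)·2.070 - (4)·1.774) / (10) = -0.231
  x_3 = (12 - (-4)·2.070 - (-4)·-0.231) / (11) = 1.760
Residual b − A·x = (-2.052, 0.060, -0.004)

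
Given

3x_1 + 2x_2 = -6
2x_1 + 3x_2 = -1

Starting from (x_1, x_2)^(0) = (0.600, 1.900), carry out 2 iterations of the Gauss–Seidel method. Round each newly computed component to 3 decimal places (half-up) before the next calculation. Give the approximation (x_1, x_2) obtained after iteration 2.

Iteration 1:
  x_1 = (-6 - (2)·1.900) / (3) = -3.267
  x_2 = (-1 - (2)·-3.267) / (3) = 1.845
Iteration 2:
  x_1 = (-6 - (2)·1.845) / (3) = -3.230
  x_2 = (-1 - (2)·-3.230) / (3) = 1.820

(-3.230, 1.820)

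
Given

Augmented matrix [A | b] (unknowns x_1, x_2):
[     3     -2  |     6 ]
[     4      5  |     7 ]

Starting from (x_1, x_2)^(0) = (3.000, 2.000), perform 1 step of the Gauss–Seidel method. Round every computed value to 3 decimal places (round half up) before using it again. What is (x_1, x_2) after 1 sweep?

(3.333, -1.266)

Iteration 1:
  x_1 = (6 - (-2)·2.000) / (3) = 3.333
  x_2 = (7 - (4)·3.333) / (5) = -1.266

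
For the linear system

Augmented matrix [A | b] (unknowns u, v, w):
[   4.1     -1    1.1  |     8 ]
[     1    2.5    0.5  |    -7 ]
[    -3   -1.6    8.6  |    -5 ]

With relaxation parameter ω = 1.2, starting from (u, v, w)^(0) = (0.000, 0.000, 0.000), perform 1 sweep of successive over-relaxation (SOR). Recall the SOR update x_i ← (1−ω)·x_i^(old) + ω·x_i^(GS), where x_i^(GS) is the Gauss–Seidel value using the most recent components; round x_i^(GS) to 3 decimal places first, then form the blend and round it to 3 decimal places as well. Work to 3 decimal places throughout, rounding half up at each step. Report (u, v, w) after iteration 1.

Iteration 1:
  u: GS value = (8 - (-1)·0.000 - (1.1)·0.000) / (4.1) = 1.951;  u ← (1−ω)·0.000 + ω·1.951 = 2.341
  v: GS value = (-7 - (1)·2.341 - (0.5)·0.000) / (2.5) = -3.736;  v ← (1−ω)·0.000 + ω·-3.736 = -4.483
  w: GS value = (-5 - (-3)·2.341 - (-1.6)·-4.483) / (8.6) = -0.599;  w ← (1−ω)·0.000 + ω·-0.599 = -0.719

(2.341, -4.483, -0.719)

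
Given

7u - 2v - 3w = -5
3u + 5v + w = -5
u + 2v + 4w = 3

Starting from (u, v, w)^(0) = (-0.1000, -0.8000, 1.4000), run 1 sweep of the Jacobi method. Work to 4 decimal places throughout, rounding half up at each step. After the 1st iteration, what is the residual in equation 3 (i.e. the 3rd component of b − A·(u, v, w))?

1.0829

Iteration 1:
  u = (-5 - (-2)·-0.8000 - (-3)·1.4000) / (7) = -0.3429
  v = (-5 - (3)·-0.1000 - (1)·1.4000) / (5) = -1.2200
  w = (3 - (1)·-0.1000 - (2)·-0.8000) / (4) = 1.1750
Residual b − A·x = (-1.5147, 0.9537, 1.0829)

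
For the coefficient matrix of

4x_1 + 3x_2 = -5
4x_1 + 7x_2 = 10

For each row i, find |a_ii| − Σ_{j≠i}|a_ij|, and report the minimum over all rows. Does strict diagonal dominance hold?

row 1: |4| − (3) = 1
row 2: |7| − (4) = 3
minimum over rows = 1 → strictly diagonally dominant (convergence guaranteed)

1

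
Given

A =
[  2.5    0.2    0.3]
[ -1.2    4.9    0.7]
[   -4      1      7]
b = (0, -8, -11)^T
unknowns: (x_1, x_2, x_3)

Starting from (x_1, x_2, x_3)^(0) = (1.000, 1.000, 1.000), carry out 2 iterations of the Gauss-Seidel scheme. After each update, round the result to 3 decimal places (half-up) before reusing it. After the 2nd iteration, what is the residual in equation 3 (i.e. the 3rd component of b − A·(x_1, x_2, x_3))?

Iteration 1:
  x_1 = (0 - (0.2)·1.000 - (0.3)·1.000) / (2.5) = -0.200
  x_2 = (-8 - (-1.2)·-0.200 - (0.7)·1.000) / (4.9) = -1.824
  x_3 = (-11 - (-4)·-0.200 - (1)·-1.824) / (7) = -1.425
Iteration 2:
  x_1 = (0 - (0.2)·-1.824 - (0.3)·-1.425) / (2.5) = 0.317
  x_2 = (-8 - (-1.2)·0.317 - (0.7)·-1.425) / (4.9) = -1.351
  x_3 = (-11 - (-4)·0.317 - (1)·-1.351) / (7) = -1.197
Residual b − A·x = (-0.163, -0.162, -0.002)

-0.002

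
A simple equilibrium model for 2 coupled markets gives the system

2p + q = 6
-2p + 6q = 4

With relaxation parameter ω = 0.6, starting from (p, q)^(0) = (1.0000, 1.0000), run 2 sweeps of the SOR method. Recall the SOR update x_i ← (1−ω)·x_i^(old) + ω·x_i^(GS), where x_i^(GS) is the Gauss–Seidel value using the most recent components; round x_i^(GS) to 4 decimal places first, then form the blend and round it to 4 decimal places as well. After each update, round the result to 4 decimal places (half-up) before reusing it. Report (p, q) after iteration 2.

Iteration 1:
  p: GS value = (6 - (1)·1.0000) / (2) = 2.5000;  p ← (1−ω)·1.0000 + ω·2.5000 = 1.9000
  q: GS value = (4 - (-2)·1.9000) / (6) = 1.3000;  q ← (1−ω)·1.0000 + ω·1.3000 = 1.1800
Iteration 2:
  p: GS value = (6 - (1)·1.1800) / (2) = 2.4100;  p ← (1−ω)·1.9000 + ω·2.4100 = 2.2060
  q: GS value = (4 - (-2)·2.2060) / (6) = 1.4020;  q ← (1−ω)·1.1800 + ω·1.4020 = 1.3132

(2.2060, 1.3132)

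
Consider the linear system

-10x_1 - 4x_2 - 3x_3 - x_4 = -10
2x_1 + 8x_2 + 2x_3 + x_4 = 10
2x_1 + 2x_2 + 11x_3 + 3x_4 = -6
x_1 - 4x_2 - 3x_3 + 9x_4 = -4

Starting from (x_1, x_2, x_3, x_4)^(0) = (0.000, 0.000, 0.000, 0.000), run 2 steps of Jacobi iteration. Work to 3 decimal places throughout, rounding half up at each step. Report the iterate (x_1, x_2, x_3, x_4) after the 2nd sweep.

Iteration 1:
  x_1 = (-10 - (-4)·0.000 - (-3)·0.000 - (-1)·0.000) / (-10) = 1.000
  x_2 = (10 - (2)·0.000 - (2)·0.000 - (1)·0.000) / (8) = 1.250
  x_3 = (-6 - (2)·0.000 - (2)·0.000 - (3)·0.000) / (11) = -0.545
  x_4 = (-4 - (1)·0.000 - (-4)·0.000 - (-3)·0.000) / (9) = -0.444
Iteration 2:
  x_1 = (-10 - (-4)·1.250 - (-3)·-0.545 - (-1)·-0.444) / (-10) = 0.708
  x_2 = (10 - (2)·1.000 - (2)·-0.545 - (1)·-0.444) / (8) = 1.192
  x_3 = (-6 - (2)·1.000 - (2)·1.250 - (3)·-0.444) / (11) = -0.833
  x_4 = (-4 - (1)·1.000 - (-4)·1.250 - (-3)·-0.545) / (9) = -0.182

(0.708, 1.192, -0.833, -0.182)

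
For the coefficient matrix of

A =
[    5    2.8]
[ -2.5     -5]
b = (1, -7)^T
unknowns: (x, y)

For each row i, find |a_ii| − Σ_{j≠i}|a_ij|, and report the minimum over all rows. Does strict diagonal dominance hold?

2.2

row 1: |5| − (2.8) = 2.2
row 2: |-5| − (2.5) = 2.5
minimum over rows = 2.2 → strictly diagonally dominant (convergence guaranteed)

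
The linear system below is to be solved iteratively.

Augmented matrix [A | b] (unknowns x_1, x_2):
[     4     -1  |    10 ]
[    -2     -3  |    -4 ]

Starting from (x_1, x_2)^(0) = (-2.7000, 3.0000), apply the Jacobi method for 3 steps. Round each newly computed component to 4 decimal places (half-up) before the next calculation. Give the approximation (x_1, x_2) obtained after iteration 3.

(2.2917, -0.8555)

Iteration 1:
  x_1 = (10 - (-1)·3.0000) / (4) = 3.2500
  x_2 = (-4 - (-2)·-2.7000) / (-3) = 3.1333
Iteration 2:
  x_1 = (10 - (-1)·3.1333) / (4) = 3.2833
  x_2 = (-4 - (-2)·3.2500) / (-3) = -0.8333
Iteration 3:
  x_1 = (10 - (-1)·-0.8333) / (4) = 2.2917
  x_2 = (-4 - (-2)·3.2833) / (-3) = -0.8555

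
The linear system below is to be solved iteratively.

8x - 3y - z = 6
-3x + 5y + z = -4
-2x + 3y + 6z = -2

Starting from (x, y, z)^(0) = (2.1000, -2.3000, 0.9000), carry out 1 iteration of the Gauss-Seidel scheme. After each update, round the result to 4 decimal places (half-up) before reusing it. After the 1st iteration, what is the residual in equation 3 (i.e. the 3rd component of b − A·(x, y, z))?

-0.0002

Iteration 1:
  x = (6 - (-3)·-2.3000 - (-1)·0.9000) / (8) = 0.0000
  y = (-4 - (-3)·0.0000 - (1)·0.9000) / (5) = -0.9800
  z = (-2 - (-2)·0.0000 - (3)·-0.9800) / (6) = 0.1567
Residual b − A·x = (3.2167, 0.7433, -0.0002)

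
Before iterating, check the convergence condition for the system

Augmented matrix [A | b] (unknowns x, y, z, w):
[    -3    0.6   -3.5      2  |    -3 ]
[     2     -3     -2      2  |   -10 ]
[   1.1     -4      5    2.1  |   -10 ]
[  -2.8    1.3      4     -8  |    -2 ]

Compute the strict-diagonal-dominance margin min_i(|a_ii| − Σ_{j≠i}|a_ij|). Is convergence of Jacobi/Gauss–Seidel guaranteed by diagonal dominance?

-3.1

row 1: |-3| − (0.6+3.5+2) = -3.1
row 2: |-3| − (2+2+2) = -3
row 3: |5| − (1.1+4+2.1) = -2.2
row 4: |-8| − (2.8+1.3+4) = -0.1
minimum over rows = -3.1 → not strictly diagonally dominant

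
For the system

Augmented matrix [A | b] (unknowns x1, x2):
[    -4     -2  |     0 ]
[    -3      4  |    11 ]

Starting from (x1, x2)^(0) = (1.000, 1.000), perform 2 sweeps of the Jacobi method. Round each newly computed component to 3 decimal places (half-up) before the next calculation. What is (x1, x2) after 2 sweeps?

Iteration 1:
  x1 = (0 - (-2)·1.000) / (-4) = -0.500
  x2 = (11 - (-3)·1.000) / (4) = 3.500
Iteration 2:
  x1 = (0 - (-2)·3.500) / (-4) = -1.750
  x2 = (11 - (-3)·-0.500) / (4) = 2.375

(-1.750, 2.375)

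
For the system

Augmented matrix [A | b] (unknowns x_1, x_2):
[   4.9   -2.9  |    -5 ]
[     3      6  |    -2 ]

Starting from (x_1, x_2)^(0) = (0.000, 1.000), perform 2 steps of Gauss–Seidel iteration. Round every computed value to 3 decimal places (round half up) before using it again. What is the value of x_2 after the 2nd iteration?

0.212

Iteration 1:
  x_1 = (-5 - (-2.9)·1.000) / (4.9) = -0.429
  x_2 = (-2 - (3)·-0.429) / (6) = -0.119
Iteration 2:
  x_1 = (-5 - (-2.9)·-0.119) / (4.9) = -1.091
  x_2 = (-2 - (3)·-1.091) / (6) = 0.212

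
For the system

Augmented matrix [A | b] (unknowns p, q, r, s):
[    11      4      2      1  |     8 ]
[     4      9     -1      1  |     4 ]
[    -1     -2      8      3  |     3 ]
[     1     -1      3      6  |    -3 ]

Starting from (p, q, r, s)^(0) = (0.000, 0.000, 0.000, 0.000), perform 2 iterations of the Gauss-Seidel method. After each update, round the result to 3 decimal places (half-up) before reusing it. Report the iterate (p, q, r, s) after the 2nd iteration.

Iteration 1:
  p = (8 - (4)·0.000 - (2)·0.000 - (1)·0.000) / (11) = 0.727
  q = (4 - (4)·0.727 - (-1)·0.000 - (1)·0.000) / (9) = 0.121
  r = (3 - (-1)·0.727 - (-2)·0.121 - (3)·0.000) / (8) = 0.496
  s = (-3 - (1)·0.727 - (-1)·0.121 - (3)·0.496) / (6) = -0.849
Iteration 2:
  p = (8 - (4)·0.121 - (2)·0.496 - (1)·-0.849) / (11) = 0.670
  q = (4 - (4)·0.670 - (-1)·0.496 - (1)·-0.849) / (9) = 0.296
  r = (3 - (-1)·0.670 - (-2)·0.296 - (3)·-0.849) / (8) = 0.851
  s = (-3 - (1)·0.670 - (-1)·0.296 - (3)·0.851) / (6) = -0.988

(0.670, 0.296, 0.851, -0.988)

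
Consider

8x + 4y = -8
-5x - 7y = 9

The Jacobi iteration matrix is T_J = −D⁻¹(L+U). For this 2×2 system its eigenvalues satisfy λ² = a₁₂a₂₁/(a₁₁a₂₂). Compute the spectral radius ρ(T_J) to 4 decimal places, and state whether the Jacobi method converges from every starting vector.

0.5976

a₁₂a₂₁/(a₁₁a₂₂) = (4)·(-5) / ((8)·(-7)) = 0.357143
ρ = √|0.357143| = √0.357143 = 0.5976
ρ < 1, so Jacobi converges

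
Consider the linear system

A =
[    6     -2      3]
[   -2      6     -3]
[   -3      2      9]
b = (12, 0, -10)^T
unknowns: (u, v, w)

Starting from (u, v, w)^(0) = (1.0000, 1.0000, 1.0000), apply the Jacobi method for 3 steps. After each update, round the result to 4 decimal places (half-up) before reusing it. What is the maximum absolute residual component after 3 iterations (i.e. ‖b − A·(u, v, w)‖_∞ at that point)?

2.1387

Iteration 1:
  u = (12 - (-2)·1.0000 - (3)·1.0000) / (6) = 1.8333
  v = (0 - (-2)·1.0000 - (-3)·1.0000) / (6) = 0.8333
  w = (-10 - (-3)·1.0000 - (2)·1.0000) / (9) = -1.0000
Iteration 2:
  u = (12 - (-2)·0.8333 - (3)·-1.0000) / (6) = 2.7778
  v = (0 - (-2)·1.8333 - (-3)·-1.0000) / (6) = 0.1111
  w = (-10 - (-3)·1.8333 - (2)·0.8333) / (9) = -0.6852
Iteration 3:
  u = (12 - (-2)·0.1111 - (3)·-0.6852) / (6) = 2.3796
  v = (0 - (-2)·2.7778 - (-3)·-0.6852) / (6) = 0.5833
  w = (-10 - (-3)·2.7778 - (2)·0.1111) / (9) = -0.2099
Residual b − A·x = (-0.4813, 0.6297, -2.1387); ∞-norm = 2.1387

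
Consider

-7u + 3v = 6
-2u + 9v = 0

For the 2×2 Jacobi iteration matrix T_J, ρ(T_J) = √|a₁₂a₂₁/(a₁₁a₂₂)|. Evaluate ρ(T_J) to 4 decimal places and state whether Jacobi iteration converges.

0.3086

a₁₂a₂₁/(a₁₁a₂₂) = (3)·(-2) / ((-7)·(9)) = 0.095238
ρ = √|0.095238| = √0.095238 = 0.3086
ρ < 1, so Jacobi converges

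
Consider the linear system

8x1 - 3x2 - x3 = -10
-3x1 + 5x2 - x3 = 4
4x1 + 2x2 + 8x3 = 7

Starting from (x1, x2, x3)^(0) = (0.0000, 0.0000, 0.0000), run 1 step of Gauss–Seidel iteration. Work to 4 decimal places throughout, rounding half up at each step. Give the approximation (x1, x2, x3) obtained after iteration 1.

(-1.2500, 0.0500, 1.4875)

Iteration 1:
  x1 = (-10 - (-3)·0.0000 - (-1)·0.0000) / (8) = -1.2500
  x2 = (4 - (-3)·-1.2500 - (-1)·0.0000) / (5) = 0.0500
  x3 = (7 - (4)·-1.2500 - (2)·0.0500) / (8) = 1.4875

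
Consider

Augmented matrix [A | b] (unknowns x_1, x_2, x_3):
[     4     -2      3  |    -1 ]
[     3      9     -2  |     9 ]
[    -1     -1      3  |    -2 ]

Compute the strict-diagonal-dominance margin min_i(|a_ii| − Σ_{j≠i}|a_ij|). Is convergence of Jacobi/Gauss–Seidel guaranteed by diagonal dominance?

row 1: |4| − (2+3) = -1
row 2: |9| − (3+2) = 4
row 3: |3| − (1+1) = 1
minimum over rows = -1 → not strictly diagonally dominant

-1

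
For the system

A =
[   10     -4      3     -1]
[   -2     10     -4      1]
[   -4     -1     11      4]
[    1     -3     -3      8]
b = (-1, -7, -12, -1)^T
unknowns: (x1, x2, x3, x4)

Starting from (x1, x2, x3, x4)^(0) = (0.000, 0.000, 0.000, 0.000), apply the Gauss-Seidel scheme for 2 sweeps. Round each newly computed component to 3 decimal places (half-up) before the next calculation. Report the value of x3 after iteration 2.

-0.932

Iteration 1:
  x1 = (-1 - (-4)·0.000 - (3)·0.000 - (-1)·0.000) / (10) = -0.100
  x2 = (-7 - (-2)·-0.100 - (-4)·0.000 - (1)·0.000) / (10) = -0.720
  x3 = (-12 - (-4)·-0.100 - (-1)·-0.720 - (4)·0.000) / (11) = -1.193
  x4 = (-1 - (1)·-0.100 - (-3)·-0.720 - (-3)·-1.193) / (8) = -0.830
Iteration 2:
  x1 = (-1 - (-4)·-0.720 - (3)·-1.193 - (-1)·-0.830) / (10) = -0.113
  x2 = (-7 - (-2)·-0.113 - (-4)·-1.193 - (1)·-0.830) / (10) = -1.117
  x3 = (-12 - (-4)·-0.113 - (-1)·-1.117 - (4)·-0.830) / (11) = -0.932
  x4 = (-1 - (1)·-0.113 - (-3)·-1.117 - (-3)·-0.932) / (8) = -0.879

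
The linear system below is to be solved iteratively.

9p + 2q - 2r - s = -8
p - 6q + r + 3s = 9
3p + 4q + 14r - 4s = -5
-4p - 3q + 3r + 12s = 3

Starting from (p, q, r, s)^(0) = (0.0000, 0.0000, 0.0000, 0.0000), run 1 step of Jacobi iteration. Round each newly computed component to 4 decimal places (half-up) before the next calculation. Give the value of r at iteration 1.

Iteration 1:
  p = (-8 - (2)·0.0000 - (-2)·0.0000 - (-1)·0.0000) / (9) = -0.8889
  q = (9 - (1)·0.0000 - (1)·0.0000 - (3)·0.0000) / (-6) = -1.5000
  r = (-5 - (3)·0.0000 - (4)·0.0000 - (-4)·0.0000) / (14) = -0.3571
  s = (3 - (-4)·0.0000 - (-3)·0.0000 - (3)·0.0000) / (12) = 0.2500

-0.3571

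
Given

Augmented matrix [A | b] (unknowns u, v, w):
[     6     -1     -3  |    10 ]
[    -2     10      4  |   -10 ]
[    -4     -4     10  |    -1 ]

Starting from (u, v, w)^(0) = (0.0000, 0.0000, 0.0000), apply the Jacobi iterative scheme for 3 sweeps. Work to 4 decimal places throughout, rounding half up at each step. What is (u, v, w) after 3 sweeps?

(1.6456, -0.7767, 0.2293)

Iteration 1:
  u = (10 - (-1)·0.0000 - (-3)·0.0000) / (6) = 1.6667
  v = (-10 - (-2)·0.0000 - (4)·0.0000) / (10) = -1.0000
  w = (-1 - (-4)·0.0000 - (-4)·0.0000) / (10) = -0.1000
Iteration 2:
  u = (10 - (-1)·-1.0000 - (-3)·-0.1000) / (6) = 1.4500
  v = (-10 - (-2)·1.6667 - (4)·-0.1000) / (10) = -0.6267
  w = (-1 - (-4)·1.6667 - (-4)·-1.0000) / (10) = 0.1667
Iteration 3:
  u = (10 - (-1)·-0.6267 - (-3)·0.1667) / (6) = 1.6456
  v = (-10 - (-2)·1.4500 - (4)·0.1667) / (10) = -0.7767
  w = (-1 - (-4)·1.4500 - (-4)·-0.6267) / (10) = 0.2293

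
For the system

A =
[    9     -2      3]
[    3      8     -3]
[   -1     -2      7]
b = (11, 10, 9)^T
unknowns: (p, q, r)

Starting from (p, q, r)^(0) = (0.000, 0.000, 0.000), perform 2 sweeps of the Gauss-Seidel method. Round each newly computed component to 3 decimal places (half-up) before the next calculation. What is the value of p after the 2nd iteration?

Iteration 1:
  p = (11 - (-2)·0.000 - (3)·0.000) / (9) = 1.222
  q = (10 - (3)·1.222 - (-3)·0.000) / (8) = 0.792
  r = (9 - (-1)·1.222 - (-2)·0.792) / (7) = 1.687
Iteration 2:
  p = (11 - (-2)·0.792 - (3)·1.687) / (9) = 0.836
  q = (10 - (3)·0.836 - (-3)·1.687) / (8) = 1.569
  r = (9 - (-1)·0.836 - (-2)·1.569) / (7) = 1.853

0.836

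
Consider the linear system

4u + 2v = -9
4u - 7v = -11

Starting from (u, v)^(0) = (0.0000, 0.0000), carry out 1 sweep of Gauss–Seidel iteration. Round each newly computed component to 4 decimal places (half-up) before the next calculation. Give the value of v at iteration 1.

Iteration 1:
  u = (-9 - (2)·0.0000) / (4) = -2.2500
  v = (-11 - (4)·-2.2500) / (-7) = 0.2857

0.2857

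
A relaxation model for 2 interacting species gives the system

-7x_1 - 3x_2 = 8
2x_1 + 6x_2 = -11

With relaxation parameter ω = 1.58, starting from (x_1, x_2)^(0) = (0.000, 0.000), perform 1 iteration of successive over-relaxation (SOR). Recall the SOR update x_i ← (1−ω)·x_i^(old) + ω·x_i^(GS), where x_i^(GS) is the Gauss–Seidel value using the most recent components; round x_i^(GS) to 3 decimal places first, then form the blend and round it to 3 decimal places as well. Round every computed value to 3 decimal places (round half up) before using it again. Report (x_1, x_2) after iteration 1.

Iteration 1:
  x_1: GS value = (8 - (-3)·0.000) / (-7) = -1.143;  x_1 ← (1−ω)·0.000 + ω·-1.143 = -1.806
  x_2: GS value = (-11 - (2)·-1.806) / (6) = -1.231;  x_2 ← (1−ω)·0.000 + ω·-1.231 = -1.945

(-1.806, -1.945)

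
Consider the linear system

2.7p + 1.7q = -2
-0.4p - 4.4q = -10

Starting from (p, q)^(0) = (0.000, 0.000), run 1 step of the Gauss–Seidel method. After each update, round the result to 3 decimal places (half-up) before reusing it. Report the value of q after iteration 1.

Iteration 1:
  p = (-2 - (1.7)·0.000) / (2.7) = -0.741
  q = (-10 - (-0.4)·-0.741) / (-4.4) = 2.340

2.340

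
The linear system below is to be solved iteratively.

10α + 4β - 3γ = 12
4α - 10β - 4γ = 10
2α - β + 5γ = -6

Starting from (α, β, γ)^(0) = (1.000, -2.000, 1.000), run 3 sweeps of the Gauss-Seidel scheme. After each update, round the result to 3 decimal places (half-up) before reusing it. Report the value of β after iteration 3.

Iteration 1:
  α = (12 - (4)·-2.000 - (-3)·1.000) / (10) = 2.300
  β = (10 - (4)·2.300 - (-4)·1.000) / (-10) = -0.480
  γ = (-6 - (2)·2.300 - (-1)·-0.480) / (5) = -2.216
Iteration 2:
  α = (12 - (4)·-0.480 - (-3)·-2.216) / (10) = 0.727
  β = (10 - (4)·0.727 - (-4)·-2.216) / (-10) = 0.177
  γ = (-6 - (2)·0.727 - (-1)·0.177) / (5) = -1.455
Iteration 3:
  α = (12 - (4)·0.177 - (-3)·-1.455) / (10) = 0.693
  β = (10 - (4)·0.693 - (-4)·-1.455) / (-10) = -0.141
  γ = (-6 - (2)·0.693 - (-1)·-0.141) / (5) = -1.505

-0.141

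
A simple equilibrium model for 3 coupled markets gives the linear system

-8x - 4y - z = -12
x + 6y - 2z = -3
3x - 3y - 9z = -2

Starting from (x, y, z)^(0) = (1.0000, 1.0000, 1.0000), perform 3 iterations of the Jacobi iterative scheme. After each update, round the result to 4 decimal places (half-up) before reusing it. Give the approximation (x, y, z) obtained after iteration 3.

(1.7078, -0.5648, 0.9591)

Iteration 1:
  x = (-12 - (-4)·1.0000 - (-1)·1.0000) / (-8) = 0.8750
  y = (-3 - (1)·1.0000 - (-2)·1.0000) / (6) = -0.3333
  z = (-2 - (3)·1.0000 - (-3)·1.0000) / (-9) = 0.2222
Iteration 2:
  x = (-12 - (-4)·-0.3333 - (-1)·0.2222) / (-8) = 1.6389
  y = (-3 - (1)·0.8750 - (-2)·0.2222) / (6) = -0.5718
  z = (-2 - (3)·0.8750 - (-3)·-0.3333) / (-9) = 0.6250
Iteration 3:
  x = (-12 - (-4)·-0.5718 - (-1)·0.6250) / (-8) = 1.7078
  y = (-3 - (1)·1.6389 - (-2)·0.6250) / (6) = -0.5648
  z = (-2 - (3)·1.6389 - (-3)·-0.5718) / (-9) = 0.9591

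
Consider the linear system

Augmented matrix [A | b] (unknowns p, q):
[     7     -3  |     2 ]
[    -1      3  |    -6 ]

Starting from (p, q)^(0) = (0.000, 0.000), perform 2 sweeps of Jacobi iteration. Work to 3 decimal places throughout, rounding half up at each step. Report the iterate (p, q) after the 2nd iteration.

(-0.571, -1.905)

Iteration 1:
  p = (2 - (-3)·0.000) / (7) = 0.286
  q = (-6 - (-1)·0.000) / (3) = -2.000
Iteration 2:
  p = (2 - (-3)·-2.000) / (7) = -0.571
  q = (-6 - (-1)·0.286) / (3) = -1.905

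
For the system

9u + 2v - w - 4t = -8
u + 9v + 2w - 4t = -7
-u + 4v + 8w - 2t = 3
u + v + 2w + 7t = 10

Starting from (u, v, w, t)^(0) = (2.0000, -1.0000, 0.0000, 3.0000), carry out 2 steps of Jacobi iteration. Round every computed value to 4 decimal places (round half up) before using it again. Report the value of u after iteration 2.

-0.1832

Iteration 1:
  u = (-8 - (2)·-1.0000 - (-1)·0.0000 - (-4)·3.0000) / (9) = 0.6667
  v = (-7 - (1)·2.0000 - (2)·0.0000 - (-4)·3.0000) / (9) = 0.3333
  w = (3 - (-1)·2.0000 - (4)·-1.0000 - (-2)·3.0000) / (8) = 1.8750
  t = (10 - (1)·2.0000 - (1)·-1.0000 - (2)·0.0000) / (7) = 1.2857
Iteration 2:
  u = (-8 - (2)·0.3333 - (-1)·1.8750 - (-4)·1.2857) / (9) = -0.1832
  v = (-7 - (1)·0.6667 - (2)·1.8750 - (-4)·1.2857) / (9) = -0.6971
  w = (3 - (-1)·0.6667 - (4)·0.3333 - (-2)·1.2857) / (8) = 0.6131
  t = (10 - (1)·0.6667 - (1)·0.3333 - (2)·1.8750) / (7) = 0.7500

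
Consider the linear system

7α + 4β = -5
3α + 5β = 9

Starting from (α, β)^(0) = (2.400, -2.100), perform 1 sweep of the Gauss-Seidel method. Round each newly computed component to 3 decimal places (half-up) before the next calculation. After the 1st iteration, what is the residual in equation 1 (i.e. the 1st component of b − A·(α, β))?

Iteration 1:
  α = (-5 - (4)·-2.100) / (7) = 0.486
  β = (9 - (3)·0.486) / (5) = 1.508
Residual b − A·x = (-14.434, 0.002)

-14.434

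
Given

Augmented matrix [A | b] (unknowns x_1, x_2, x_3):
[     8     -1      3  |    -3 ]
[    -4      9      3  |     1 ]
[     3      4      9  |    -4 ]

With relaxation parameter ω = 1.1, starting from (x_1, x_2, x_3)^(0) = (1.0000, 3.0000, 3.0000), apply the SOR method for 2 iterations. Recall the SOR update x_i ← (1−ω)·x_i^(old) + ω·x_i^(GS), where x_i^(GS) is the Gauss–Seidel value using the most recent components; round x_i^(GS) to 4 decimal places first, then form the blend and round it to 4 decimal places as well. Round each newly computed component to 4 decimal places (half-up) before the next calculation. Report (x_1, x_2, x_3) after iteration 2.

Iteration 1:
  x_1: GS value = (-3 - (-1)·3.0000 - (3)·3.0000) / (8) = -1.1250;  x_1 ← (1−ω)·1.0000 + ω·-1.1250 = -1.3375
  x_2: GS value = (1 - (-4)·-1.3375 - (3)·3.0000) / (9) = -1.4833;  x_2 ← (1−ω)·3.0000 + ω·-1.4833 = -1.9316
  x_3: GS value = (-4 - (3)·-1.3375 - (4)·-1.9316) / (9) = 0.8599;  x_3 ← (1−ω)·3.0000 + ω·0.8599 = 0.6459
Iteration 2:
  x_1: GS value = (-3 - (-1)·-1.9316 - (3)·0.6459) / (8) = -0.8587;  x_1 ← (1−ω)·-1.3375 + ω·-0.8587 = -0.8108
  x_2: GS value = (1 - (-4)·-0.8108 - (3)·0.6459) / (9) = -0.4645;  x_2 ← (1−ω)·-1.9316 + ω·-0.4645 = -0.3178
  x_3: GS value = (-4 - (3)·-0.8108 - (4)·-0.3178) / (9) = -0.0329;  x_3 ← (1−ω)·0.6459 + ω·-0.0329 = -0.1008

(-0.8108, -0.3178, -0.1008)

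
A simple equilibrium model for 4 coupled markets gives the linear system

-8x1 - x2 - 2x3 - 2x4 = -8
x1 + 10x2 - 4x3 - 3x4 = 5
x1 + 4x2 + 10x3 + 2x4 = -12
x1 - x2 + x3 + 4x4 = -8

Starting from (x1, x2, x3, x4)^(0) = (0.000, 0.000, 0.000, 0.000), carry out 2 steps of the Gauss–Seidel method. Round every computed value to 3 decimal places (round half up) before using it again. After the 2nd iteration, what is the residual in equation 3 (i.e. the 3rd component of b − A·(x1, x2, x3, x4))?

Iteration 1:
  x1 = (-8 - (-1)·0.000 - (-2)·0.000 - (-2)·0.000) / (-8) = 1.000
  x2 = (5 - (1)·1.000 - (-4)·0.000 - (-3)·0.000) / (10) = 0.400
  x3 = (-12 - (1)·1.000 - (4)·0.400 - (2)·0.000) / (10) = -1.460
  x4 = (-8 - (1)·1.000 - (-1)·0.400 - (1)·-1.460) / (4) = -1.785
Iteration 2:
  x1 = (-8 - (-1)·0.400 - (-2)·-1.460 - (-2)·-1.785) / (-8) = 1.761
  x2 = (5 - (1)·1.761 - (-4)·-1.460 - (-3)·-1.785) / (10) = -0.796
  x3 = (-12 - (1)·1.761 - (4)·-0.796 - (2)·-1.785) / (10) = -0.701
  x4 = (-8 - (1)·1.761 - (-1)·-0.796 - (1)·-0.701) / (4) = -2.464
Residual b − A·x = (-1.038, 1.003, 1.361, 0.000)

1.361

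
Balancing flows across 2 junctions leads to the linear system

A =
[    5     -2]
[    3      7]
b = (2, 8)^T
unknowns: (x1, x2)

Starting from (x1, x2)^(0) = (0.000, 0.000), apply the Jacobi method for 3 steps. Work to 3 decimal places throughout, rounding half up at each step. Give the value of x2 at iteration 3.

0.776

Iteration 1:
  x1 = (2 - (-2)·0.000) / (5) = 0.400
  x2 = (8 - (3)·0.000) / (7) = 1.143
Iteration 2:
  x1 = (2 - (-2)·1.143) / (5) = 0.857
  x2 = (8 - (3)·0.400) / (7) = 0.971
Iteration 3:
  x1 = (2 - (-2)·0.971) / (5) = 0.788
  x2 = (8 - (3)·0.857) / (7) = 0.776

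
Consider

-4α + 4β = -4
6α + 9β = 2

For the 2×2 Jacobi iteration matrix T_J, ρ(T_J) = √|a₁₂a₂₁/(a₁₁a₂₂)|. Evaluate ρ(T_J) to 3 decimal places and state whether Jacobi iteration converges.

0.816

a₁₂a₂₁/(a₁₁a₂₂) = (4)·(6) / ((-4)·(9)) = -0.666667
ρ = √|-0.666667| = √0.666667 = 0.816
ρ < 1, so Jacobi converges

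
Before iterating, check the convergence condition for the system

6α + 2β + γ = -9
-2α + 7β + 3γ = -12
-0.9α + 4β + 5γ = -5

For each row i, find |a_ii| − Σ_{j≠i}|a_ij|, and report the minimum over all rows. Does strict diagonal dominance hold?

0.1

row 1: |6| − (2+1) = 3
row 2: |7| − (2+3) = 2
row 3: |5| − (0.9+4) = 0.1
minimum over rows = 0.1 → strictly diagonally dominant (convergence guaranteed)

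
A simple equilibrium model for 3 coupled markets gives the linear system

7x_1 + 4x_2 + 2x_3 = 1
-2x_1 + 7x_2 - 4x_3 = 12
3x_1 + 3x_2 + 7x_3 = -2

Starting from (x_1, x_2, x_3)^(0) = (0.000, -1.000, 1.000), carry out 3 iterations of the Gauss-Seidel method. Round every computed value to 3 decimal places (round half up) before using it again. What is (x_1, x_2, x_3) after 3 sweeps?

Iteration 1:
  x_1 = (1 - (4)·-1.000 - (2)·1.000) / (7) = 0.429
  x_2 = (12 - (-2)·0.429 - (-4)·1.000) / (7) = 2.408
  x_3 = (-2 - (3)·0.429 - (3)·2.408) / (7) = -1.502
Iteration 2:
  x_1 = (1 - (4)·2.408 - (2)·-1.502) / (7) = -0.804
  x_2 = (12 - (-2)·-0.804 - (-4)·-1.502) / (7) = 0.626
  x_3 = (-2 - (3)·-0.804 - (3)·0.626) / (7) = -0.209
Iteration 3:
  x_1 = (1 - (4)·0.626 - (2)·-0.209) / (7) = -0.155
  x_2 = (12 - (-2)·-0.155 - (-4)·-0.209) / (7) = 1.551
  x_3 = (-2 - (3)·-0.155 - (3)·1.551) / (7) = -0.884

(-0.155, 1.551, -0.884)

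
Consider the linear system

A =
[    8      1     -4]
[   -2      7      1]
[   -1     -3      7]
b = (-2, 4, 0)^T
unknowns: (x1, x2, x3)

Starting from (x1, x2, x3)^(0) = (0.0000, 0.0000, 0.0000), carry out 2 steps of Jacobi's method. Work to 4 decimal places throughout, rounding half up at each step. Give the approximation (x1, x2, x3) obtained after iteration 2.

Iteration 1:
  x1 = (-2 - (1)·0.0000 - (-4)·0.0000) / (8) = -0.2500
  x2 = (4 - (-2)·0.0000 - (1)·0.0000) / (7) = 0.5714
  x3 = (0 - (-1)·0.0000 - (-3)·0.0000) / (7) = 0.0000
Iteration 2:
  x1 = (-2 - (1)·0.5714 - (-4)·0.0000) / (8) = -0.3214
  x2 = (4 - (-2)·-0.2500 - (1)·0.0000) / (7) = 0.5000
  x3 = (0 - (-1)·-0.2500 - (-3)·0.5714) / (7) = 0.2092

(-0.3214, 0.5000, 0.2092)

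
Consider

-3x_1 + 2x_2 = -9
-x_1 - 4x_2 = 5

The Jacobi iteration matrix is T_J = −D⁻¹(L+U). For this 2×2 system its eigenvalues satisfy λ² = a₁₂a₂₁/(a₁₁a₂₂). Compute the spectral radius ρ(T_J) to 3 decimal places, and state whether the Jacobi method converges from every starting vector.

0.408

a₁₂a₂₁/(a₁₁a₂₂) = (2)·(-1) / ((-3)·(-4)) = -0.166667
ρ = √|-0.166667| = √0.166667 = 0.408
ρ < 1, so Jacobi converges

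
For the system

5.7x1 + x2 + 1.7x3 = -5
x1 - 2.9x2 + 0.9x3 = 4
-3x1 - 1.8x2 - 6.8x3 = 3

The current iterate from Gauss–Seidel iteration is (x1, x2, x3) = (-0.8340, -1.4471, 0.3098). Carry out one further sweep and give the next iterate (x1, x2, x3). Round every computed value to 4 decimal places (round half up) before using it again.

One sweep:
  x1 = (-5 - (1)·-1.4471 - (1.7)·0.3098) / (5.7) = -0.7157
  x2 = (4 - (1)·-0.7157 - (0.9)·0.3098) / (-2.9) = -1.5300
  x3 = (3 - (-3)·-0.7157 - (-1.8)·-1.5300) / (-6.8) = 0.2796

(-0.7157, -1.5300, 0.2796)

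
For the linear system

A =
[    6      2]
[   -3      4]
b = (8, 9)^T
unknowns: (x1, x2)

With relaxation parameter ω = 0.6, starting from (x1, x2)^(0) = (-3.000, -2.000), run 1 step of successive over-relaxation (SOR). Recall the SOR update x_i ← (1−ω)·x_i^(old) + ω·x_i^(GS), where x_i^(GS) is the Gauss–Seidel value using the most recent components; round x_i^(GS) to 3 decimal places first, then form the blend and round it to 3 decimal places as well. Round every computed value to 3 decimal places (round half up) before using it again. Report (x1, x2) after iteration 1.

(0.000, 0.550)

Iteration 1:
  x1: GS value = (8 - (2)·-2.000) / (6) = 2.000;  x1 ← (1−ω)·-3.000 + ω·2.000 = 0.000
  x2: GS value = (9 - (-3)·0.000) / (4) = 2.250;  x2 ← (1−ω)·-2.000 + ω·2.250 = 0.550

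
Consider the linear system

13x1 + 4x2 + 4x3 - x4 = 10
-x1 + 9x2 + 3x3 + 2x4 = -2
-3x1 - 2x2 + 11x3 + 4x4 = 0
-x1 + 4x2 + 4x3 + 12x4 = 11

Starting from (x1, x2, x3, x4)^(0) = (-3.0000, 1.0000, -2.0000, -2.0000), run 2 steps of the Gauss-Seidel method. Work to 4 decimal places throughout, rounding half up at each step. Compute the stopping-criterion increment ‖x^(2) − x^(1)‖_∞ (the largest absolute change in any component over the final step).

Iteration 1:
  x1 = (10 - (4)·1.0000 - (4)·-2.0000 - (-1)·-2.0000) / (13) = 0.9231
  x2 = (-2 - (-1)·0.9231 - (3)·-2.0000 - (2)·-2.0000) / (9) = 0.9915
  x3 = (0 - (-3)·0.9231 - (-2)·0.9915 - (4)·-2.0000) / (11) = 1.1593
  x4 = (11 - (-1)·0.9231 - (4)·0.9915 - (4)·1.1593) / (12) = 0.2767
Iteration 2:
  x1 = (10 - (4)·0.9915 - (4)·1.1593 - (-1)·0.2767) / (13) = 0.1287
  x2 = (-2 - (-1)·0.1287 - (3)·1.1593 - (2)·0.2767) / (9) = -0.6558
  x3 = (0 - (-3)·0.1287 - (-2)·-0.6558 - (4)·0.2767) / (11) = -0.1848
  x4 = (11 - (-1)·0.1287 - (4)·-0.6558 - (4)·-0.1848) / (12) = 1.2076
Change: (-0.7944, -1.6473, -1.3441, 0.9309) → max |·| = 1.6473

1.6473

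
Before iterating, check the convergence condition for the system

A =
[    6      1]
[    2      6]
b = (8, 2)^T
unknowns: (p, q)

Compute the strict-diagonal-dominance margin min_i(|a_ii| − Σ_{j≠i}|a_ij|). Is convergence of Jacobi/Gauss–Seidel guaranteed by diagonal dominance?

4

row 1: |6| − (1) = 5
row 2: |6| − (2) = 4
minimum over rows = 4 → strictly diagonally dominant (convergence guaranteed)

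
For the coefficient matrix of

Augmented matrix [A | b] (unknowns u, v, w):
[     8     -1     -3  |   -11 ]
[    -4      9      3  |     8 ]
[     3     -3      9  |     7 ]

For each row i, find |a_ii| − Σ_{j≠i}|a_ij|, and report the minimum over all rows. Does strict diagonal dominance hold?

row 1: |8| − (1+3) = 4
row 2: |9| − (4+3) = 2
row 3: |9| − (3+3) = 3
minimum over rows = 2 → strictly diagonally dominant (convergence guaranteed)

2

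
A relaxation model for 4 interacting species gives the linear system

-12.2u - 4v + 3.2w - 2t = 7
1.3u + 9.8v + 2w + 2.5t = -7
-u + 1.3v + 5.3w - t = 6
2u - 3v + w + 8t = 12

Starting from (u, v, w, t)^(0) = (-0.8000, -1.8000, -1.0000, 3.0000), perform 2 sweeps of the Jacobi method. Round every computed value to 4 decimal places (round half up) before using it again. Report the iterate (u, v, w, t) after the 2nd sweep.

(0.1427, -1.3157, 1.4967, 0.9973)

Iteration 1:
  u = (7 - (-4)·-1.8000 - (3.2)·-1.0000 - (-2)·3.0000) / (-12.2) = -0.7377
  v = (-7 - (1.3)·-0.8000 - (2)·-1.0000 - (2.5)·3.0000) / (9.8) = -1.1694
  w = (6 - (-1)·-0.8000 - (1.3)·-1.8000 - (-1)·3.0000) / (5.3) = 1.9887
  t = (12 - (2)·-0.8000 - (-3)·-1.8000 - (1)·-1.0000) / (8) = 1.1500
Iteration 2:
  u = (7 - (-4)·-1.1694 - (3.2)·1.9887 - (-2)·1.1500) / (-12.2) = 0.1427
  v = (-7 - (1.3)·-0.7377 - (2)·1.9887 - (2.5)·1.1500) / (9.8) = -1.3157
  w = (6 - (-1)·-0.7377 - (1.3)·-1.1694 - (-1)·1.1500) / (5.3) = 1.4967
  t = (12 - (2)·-0.7377 - (-3)·-1.1694 - (1)·1.9887) / (8) = 0.9973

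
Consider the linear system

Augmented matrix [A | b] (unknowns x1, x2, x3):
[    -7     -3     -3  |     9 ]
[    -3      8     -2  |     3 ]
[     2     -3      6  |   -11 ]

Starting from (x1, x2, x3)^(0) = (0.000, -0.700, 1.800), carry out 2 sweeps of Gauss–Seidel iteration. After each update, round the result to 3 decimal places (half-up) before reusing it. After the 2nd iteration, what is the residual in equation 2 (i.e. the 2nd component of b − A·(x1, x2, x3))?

-1.002

Iteration 1:
  x1 = (9 - (-3)·-0.700 - (-3)·1.800) / (-7) = -1.757
  x2 = (3 - (-3)·-1.757 - (-2)·1.800) / (8) = 0.166
  x3 = (-11 - (2)·-1.757 - (-3)·0.166) / (6) = -1.165
Iteration 2:
  x1 = (9 - (-3)·0.166 - (-3)·-1.165) / (-7) = -0.858
  x2 = (3 - (-3)·-0.858 - (-2)·-1.165) / (8) = -0.238
  x3 = (-11 - (2)·-0.858 - (-3)·-0.238) / (6) = -1.666
Residual b − A·x = (-2.718, -1.002, -0.002)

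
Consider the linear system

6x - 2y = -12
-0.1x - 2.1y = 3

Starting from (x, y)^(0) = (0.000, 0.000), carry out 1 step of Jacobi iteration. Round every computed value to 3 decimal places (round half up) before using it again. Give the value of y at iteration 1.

Iteration 1:
  x = (-12 - (-2)·0.000) / (6) = -2.000
  y = (3 - (-0.1)·0.000) / (-2.1) = -1.429

-1.429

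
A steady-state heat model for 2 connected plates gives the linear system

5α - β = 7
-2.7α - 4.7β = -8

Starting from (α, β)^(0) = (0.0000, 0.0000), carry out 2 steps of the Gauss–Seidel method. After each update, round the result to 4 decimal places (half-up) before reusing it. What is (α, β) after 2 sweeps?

(1.5796, 0.7947)

Iteration 1:
  α = (7 - (-1)·0.0000) / (5) = 1.4000
  β = (-8 - (-2.7)·1.4000) / (-4.7) = 0.8979
Iteration 2:
  α = (7 - (-1)·0.8979) / (5) = 1.5796
  β = (-8 - (-2.7)·1.5796) / (-4.7) = 0.7947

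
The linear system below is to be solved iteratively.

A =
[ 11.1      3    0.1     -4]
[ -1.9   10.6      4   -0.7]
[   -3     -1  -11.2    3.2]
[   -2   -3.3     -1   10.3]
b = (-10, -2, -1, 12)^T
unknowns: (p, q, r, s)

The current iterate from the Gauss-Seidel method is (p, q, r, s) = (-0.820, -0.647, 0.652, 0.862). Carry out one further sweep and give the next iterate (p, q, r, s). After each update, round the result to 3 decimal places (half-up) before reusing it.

One sweep:
  p = (-10 - (3)·-0.647 - (0.1)·0.652 - (-4)·0.862) / (11.1) = -0.421
  q = (-2 - (-1.9)·-0.421 - (4)·0.652 - (-0.7)·0.862) / (10.6) = -0.453
  r = (-1 - (-3)·-0.421 - (-1)·-0.453 - (3.2)·0.862) / (-11.2) = 0.489
  s = (12 - (-2)·-0.421 - (-3.3)·-0.453 - (-1)·0.489) / (10.3) = 0.986

(-0.421, -0.453, 0.489, 0.986)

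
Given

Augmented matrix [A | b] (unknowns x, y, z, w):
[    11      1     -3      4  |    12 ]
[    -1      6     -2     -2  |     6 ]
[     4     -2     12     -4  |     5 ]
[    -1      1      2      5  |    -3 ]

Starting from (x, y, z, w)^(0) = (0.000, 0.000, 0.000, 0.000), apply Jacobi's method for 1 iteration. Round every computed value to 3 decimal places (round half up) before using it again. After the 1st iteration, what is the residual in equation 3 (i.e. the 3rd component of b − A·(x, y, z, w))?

-4.768

Iteration 1:
  x = (12 - (1)·0.000 - (-3)·0.000 - (4)·0.000) / (11) = 1.091
  y = (6 - (-1)·0.000 - (-2)·0.000 - (-2)·0.000) / (6) = 1.000
  z = (5 - (4)·0.000 - (-2)·0.000 - (-4)·0.000) / (12) = 0.417
  w = (-3 - (-1)·0.000 - (1)·0.000 - (2)·0.000) / (5) = -0.600
Residual b − A·x = (2.650, 0.725, -4.768, -0.743)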